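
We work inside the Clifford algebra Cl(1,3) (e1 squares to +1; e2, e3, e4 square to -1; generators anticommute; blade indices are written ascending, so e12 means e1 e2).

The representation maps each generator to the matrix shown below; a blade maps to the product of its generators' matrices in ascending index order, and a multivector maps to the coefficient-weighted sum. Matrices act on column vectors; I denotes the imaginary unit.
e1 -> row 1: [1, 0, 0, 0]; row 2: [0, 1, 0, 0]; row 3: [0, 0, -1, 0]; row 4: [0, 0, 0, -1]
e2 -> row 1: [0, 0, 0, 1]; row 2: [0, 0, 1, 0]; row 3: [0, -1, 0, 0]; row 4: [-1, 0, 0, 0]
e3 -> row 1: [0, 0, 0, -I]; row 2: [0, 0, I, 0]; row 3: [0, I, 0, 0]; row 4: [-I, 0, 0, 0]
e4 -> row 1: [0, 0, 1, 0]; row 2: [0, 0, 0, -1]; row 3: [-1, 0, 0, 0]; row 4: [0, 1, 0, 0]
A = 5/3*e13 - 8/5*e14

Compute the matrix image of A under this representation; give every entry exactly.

Bivector images (products of the table entries): rho(e13) = rho(e1)rho(e3) = row 1: [0, 0, 0, -I]; row 2: [0, 0, I, 0]; row 3: [0, -I, 0, 0]; row 4: [I, 0, 0, 0]; rho(e14) = rho(e1)rho(e4) = row 1: [0, 0, 1, 0]; row 2: [0, 0, 0, -1]; row 3: [1, 0, 0, 0]; row 4: [0, -1, 0, 0].
M = (5/3)*rho(e13) + (-8/5)*rho(e14), summed entrywise:
Answer: row 1: [0, 0, -8/5, -5*I/3]; row 2: [0, 0, 5*I/3, 8/5]; row 3: [-8/5, -5*I/3, 0, 0]; row 4: [5*I/3, 8/5, 0, 0]


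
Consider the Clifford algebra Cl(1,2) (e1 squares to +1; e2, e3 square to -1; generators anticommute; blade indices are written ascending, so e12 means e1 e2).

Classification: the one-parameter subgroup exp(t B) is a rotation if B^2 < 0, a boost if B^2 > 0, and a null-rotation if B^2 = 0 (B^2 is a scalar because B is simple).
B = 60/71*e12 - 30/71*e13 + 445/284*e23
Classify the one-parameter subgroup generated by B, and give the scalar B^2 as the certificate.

B^2 term by term: the squares give (60/71)^2*(e12)^2 + (-30/71)^2*(e13)^2 + (445/284)^2*(e23)^2 = 3600/5041*(+1) + 900/5041*(+1) + 198025/80656*(-1) = -25/16 (each basis 2-blade squares to minus the product of its generators' squares); cross terms between blades sharing an index anticommute and cancel. So B^2 = -25/16.
Answer: rotation, certificate B^2 = -25/16. Check the certificate: B^2 = -25/16, and that sign is decisive whatever form B takes.


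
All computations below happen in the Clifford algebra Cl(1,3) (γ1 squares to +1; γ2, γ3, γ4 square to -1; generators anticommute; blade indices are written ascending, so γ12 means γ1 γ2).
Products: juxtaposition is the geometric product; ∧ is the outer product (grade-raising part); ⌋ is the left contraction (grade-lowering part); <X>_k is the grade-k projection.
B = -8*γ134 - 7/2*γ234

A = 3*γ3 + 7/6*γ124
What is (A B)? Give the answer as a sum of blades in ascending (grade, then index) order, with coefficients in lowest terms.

step 1: -49/12*γ13 - 24*γ14 - 28/3*γ23 - 21/2*γ24
Answer: -49/12*γ13 - 24*γ14 - 28/3*γ23 - 21/2*γ24


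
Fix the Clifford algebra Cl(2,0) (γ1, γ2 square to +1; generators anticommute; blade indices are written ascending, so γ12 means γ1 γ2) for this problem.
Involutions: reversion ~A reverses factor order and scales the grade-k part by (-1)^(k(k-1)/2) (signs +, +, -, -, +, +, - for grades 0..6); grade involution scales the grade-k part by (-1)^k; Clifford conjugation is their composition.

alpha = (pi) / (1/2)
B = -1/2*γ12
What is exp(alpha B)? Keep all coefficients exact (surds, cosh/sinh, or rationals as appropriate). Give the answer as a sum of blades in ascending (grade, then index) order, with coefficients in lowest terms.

B^2 = (-1/2)^2*(γ12)^2 = 1/4*(-1) = -1/4 (a basis 2-blade squares to minus the product of its generators' squares).
B^2 = -1/4 — a negative square means the series sums to a rotation: l = 1/2, alpha*l = pi, so exp(alpha B) = cos(pi) + (sin(pi)/(1/2))*B = -1 + (0)*B.
Answer: -1


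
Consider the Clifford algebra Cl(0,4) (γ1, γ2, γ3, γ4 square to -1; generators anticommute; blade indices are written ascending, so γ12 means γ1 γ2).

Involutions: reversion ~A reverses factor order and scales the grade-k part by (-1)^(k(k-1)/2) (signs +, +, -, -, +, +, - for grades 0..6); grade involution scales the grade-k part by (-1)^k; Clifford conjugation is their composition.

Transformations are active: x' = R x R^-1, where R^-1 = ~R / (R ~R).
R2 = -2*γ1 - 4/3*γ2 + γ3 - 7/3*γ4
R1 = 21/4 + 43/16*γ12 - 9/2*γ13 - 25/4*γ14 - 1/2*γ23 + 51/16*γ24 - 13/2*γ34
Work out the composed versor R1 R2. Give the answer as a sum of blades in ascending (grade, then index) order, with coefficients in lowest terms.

Distribute over the terms of R2 (each basis-blade product reordered to ascending indices, repeated generators contracted through their squares):
R1 (-2*γ1) = -21/2*γ1 - 43/8*γ2 + 9*γ3 + 25/2*γ4 + γ123 - 51/8*γ124 + 13*γ134
R1 (-4/3*γ2) = 43/12*γ1 - 7*γ2 + 2/3*γ3 - 17/4*γ4 - 6*γ123 - 25/3*γ124 + 26/3*γ234
R1 (γ3) = 9/2*γ1 + 1/2*γ2 + 21/4*γ3 - 13/2*γ4 + 43/16*γ123 + 25/4*γ134 - 51/16*γ234
R1 (-7/3*γ4) = -175/12*γ1 + 119/16*γ2 - 91/6*γ3 - 49/4*γ4 - 301/48*γ124 + 21/2*γ134 + 7/6*γ234
Summing the partial products and collecting blades:
Answer: -17*γ1 - 71/16*γ2 - 1/4*γ3 - 21/2*γ4 - 37/16*γ123 - 1007/48*γ124 + 119/4*γ134 + 319/48*γ234


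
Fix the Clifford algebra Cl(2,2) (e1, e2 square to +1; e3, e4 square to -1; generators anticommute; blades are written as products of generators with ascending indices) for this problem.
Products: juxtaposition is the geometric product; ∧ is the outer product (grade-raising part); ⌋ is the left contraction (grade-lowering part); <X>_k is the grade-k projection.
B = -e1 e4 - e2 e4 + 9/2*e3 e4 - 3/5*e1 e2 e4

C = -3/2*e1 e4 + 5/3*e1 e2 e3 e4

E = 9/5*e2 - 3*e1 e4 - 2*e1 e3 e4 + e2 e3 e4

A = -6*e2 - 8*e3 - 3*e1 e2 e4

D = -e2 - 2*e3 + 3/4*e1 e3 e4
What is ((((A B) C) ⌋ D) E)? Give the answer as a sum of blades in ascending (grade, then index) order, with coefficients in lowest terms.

step 1: 9/5 + 3*e1 - 3*e2 + 42*e4 - 18/5*e1 e4 - 27/2*e1 e2 e3 - 6*e1 e2 e4 - 8*e1 e3 e4 - 35*e2 e3 e4 + 24/5*e1 e2 e3 e4
step 2: 67/5 - 364/3*e1 + 13/3*e2 - 2*e3 - 27*e4 - 27/10*e1 e4 - 66/5*e2 e3 + 245/2*e1 e2 e3 - 9/2*e1 e2 e4 + 5*e1 e3 e4 + 101/4*e2 e3 e4 + 3*e1 e2 e3 e4
step 3: -145/12 - 67/5*e2 - 991/40*e3 + 81/4*e1 e3 - 3/2*e1 e4 - 91*e3 e4 + 201/20*e1 e3 e4
step 4: 12/25 - 182*e1 + 277/4*e2 + 543/20*e3 - 81/2*e4 - 201/20*e1 e2 - 273*e1 e3 + 429/5*e1 e4 + 8919/200*e2 e3 - 991/40*e2 e4 + 947/20*e3 e4 - 699/20*e1 e2 e3 - 69/4*e1 e2 e4 - 6019/120*e1 e3 e4 - 10553/60*e2 e3 e4 - 871/100*e1 e2 e3 e4
Answer: 12/25 - 182*e1 + 277/4*e2 + 543/20*e3 - 81/2*e4 - 201/20*e1 e2 - 273*e1 e3 + 429/5*e1 e4 + 8919/200*e2 e3 - 991/40*e2 e4 + 947/20*e3 e4 - 699/20*e1 e2 e3 - 69/4*e1 e2 e4 - 6019/120*e1 e3 e4 - 10553/60*e2 e3 e4 - 871/100*e1 e2 e3 e4


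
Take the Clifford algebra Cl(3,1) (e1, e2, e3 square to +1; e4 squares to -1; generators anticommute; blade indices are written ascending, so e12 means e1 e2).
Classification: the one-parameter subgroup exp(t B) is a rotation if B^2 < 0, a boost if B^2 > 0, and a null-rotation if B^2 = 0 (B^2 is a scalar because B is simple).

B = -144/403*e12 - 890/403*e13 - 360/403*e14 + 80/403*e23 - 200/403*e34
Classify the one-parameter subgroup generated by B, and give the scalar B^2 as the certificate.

B^2 term by term: the squares give (-144/403)^2*(e12)^2 + (-890/403)^2*(e13)^2 + (-360/403)^2*(e14)^2 + (80/403)^2*(e23)^2 + (-200/403)^2*(e34)^2 = 20736/162409*(-1) + 792100/162409*(-1) + 129600/162409*(+1) + 6400/162409*(-1) + 40000/162409*(+1) = -4 (each basis 2-blade squares to minus the product of its generators' squares); cross terms between blades sharing an index anticommute and cancel; the commuting (index-disjoint) pairs give grade-4 terms 2*c*c'*(blade product), which cancel blade by blade — e1234: 57600/162409 - 57600/162409 = 0 — confirming B is simple. So B^2 = -4.
Answer: rotation, certificate B^2 = -4. No conjugation can change B^2 = -4; the sign gives the class.


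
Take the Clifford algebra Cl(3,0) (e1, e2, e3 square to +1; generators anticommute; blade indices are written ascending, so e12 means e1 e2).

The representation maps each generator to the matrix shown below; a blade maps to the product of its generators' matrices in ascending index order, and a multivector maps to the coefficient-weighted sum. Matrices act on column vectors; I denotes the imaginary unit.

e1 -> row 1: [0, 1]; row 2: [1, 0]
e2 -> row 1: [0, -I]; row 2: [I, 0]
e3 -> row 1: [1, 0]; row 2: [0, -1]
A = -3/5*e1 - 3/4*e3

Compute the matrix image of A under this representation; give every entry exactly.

M = (-3/5)*rho(e1) + (-3/4)*rho(e3), summed entrywise:
Answer: row 1: [-3/4, -3/5]; row 2: [-3/5, 3/4]


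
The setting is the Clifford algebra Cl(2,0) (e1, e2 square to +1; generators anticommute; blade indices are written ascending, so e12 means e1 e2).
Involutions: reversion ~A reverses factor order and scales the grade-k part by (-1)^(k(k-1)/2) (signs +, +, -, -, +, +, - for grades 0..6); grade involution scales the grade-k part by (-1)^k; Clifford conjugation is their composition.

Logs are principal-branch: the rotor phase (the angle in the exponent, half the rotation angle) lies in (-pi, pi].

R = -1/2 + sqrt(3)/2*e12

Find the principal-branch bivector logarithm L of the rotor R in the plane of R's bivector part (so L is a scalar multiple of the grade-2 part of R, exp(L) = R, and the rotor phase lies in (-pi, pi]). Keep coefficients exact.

The scalar part of R is -1/2, which pins the rotor phase on the principal branch; dividing the bivector part by the sine of that phase recovers the unit plane, and L is the phase times that plane.
Concretely: cos(phase) = -1/2 gives phase = ±2*pi/3, and since phase/sin(phase) is even the sign is immaterial: L = (phase/sin(phase)) * <R>_2 = (4*sqrt(3)*pi/9) * <R>_2.
Answer: 2*pi/3*e12


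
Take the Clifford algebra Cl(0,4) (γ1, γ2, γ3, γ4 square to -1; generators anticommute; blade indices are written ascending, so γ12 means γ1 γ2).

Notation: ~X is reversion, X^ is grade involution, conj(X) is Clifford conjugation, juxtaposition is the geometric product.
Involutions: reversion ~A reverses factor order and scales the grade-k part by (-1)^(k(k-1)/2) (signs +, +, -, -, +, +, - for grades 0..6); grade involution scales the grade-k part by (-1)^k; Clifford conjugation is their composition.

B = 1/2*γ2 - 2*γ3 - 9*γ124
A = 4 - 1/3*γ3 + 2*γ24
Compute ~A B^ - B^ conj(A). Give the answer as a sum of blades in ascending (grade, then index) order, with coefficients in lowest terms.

first term: 2/3 + 18*γ1 - 2*γ2 + 8*γ3 + γ4 - 1/6*γ23 + 36*γ124 + 4*γ234 - 3*γ1234
second term: -2/3 + 18*γ1 - 2*γ2 + 8*γ3 - γ4 - 1/6*γ23 + 36*γ124 + 4*γ234 - 3*γ1234
Answer: 4/3 + 2*γ4


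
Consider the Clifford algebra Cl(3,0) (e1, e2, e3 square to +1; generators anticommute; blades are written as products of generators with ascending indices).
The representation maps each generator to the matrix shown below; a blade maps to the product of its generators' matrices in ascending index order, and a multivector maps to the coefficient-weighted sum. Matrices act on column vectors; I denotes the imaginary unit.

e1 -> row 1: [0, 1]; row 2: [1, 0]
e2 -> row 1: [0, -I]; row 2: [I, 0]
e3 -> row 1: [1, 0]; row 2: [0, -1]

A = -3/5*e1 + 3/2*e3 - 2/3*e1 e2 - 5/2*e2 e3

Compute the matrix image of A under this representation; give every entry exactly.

Bivector images (products of the table entries): rho(e1 e2) = rho(e1)rho(e2) = row 1: [I, 0]; row 2: [0, -I]; rho(e2 e3) = rho(e2)rho(e3) = row 1: [0, I]; row 2: [I, 0].
M = (-3/5)*rho(e1) + (3/2)*rho(e3) + (-2/3)*rho(e1 e2) + (-5/2)*rho(e2 e3), summed entrywise:
Answer: row 1: [3/2 - 2*I/3, -3/5 - 5*I/2]; row 2: [-3/5 - 5*I/2, -3/2 + 2*I/3]


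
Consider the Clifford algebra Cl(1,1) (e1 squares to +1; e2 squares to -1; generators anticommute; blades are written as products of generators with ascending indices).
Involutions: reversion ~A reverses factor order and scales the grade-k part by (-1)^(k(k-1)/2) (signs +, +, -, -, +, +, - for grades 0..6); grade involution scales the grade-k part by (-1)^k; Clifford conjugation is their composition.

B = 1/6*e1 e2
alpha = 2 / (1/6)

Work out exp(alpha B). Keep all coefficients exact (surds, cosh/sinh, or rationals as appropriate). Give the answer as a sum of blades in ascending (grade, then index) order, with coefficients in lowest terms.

B^2 = (1/6)^2*(e1 e2)^2 = 1/36*(+1) = 1/36 (a basis 2-blade squares to minus the product of its generators' squares).
B^2 = 1/36 — since the square is positive, the closed form is hyperbolic: l = 1/6, alpha*l = 2, so exp(alpha B) = cosh(2) + (sinh(2)/(1/6))*B = cosh(2) + (6*sinh(2))*B.
Answer: cosh(2) + sinh(2)*e1 e2


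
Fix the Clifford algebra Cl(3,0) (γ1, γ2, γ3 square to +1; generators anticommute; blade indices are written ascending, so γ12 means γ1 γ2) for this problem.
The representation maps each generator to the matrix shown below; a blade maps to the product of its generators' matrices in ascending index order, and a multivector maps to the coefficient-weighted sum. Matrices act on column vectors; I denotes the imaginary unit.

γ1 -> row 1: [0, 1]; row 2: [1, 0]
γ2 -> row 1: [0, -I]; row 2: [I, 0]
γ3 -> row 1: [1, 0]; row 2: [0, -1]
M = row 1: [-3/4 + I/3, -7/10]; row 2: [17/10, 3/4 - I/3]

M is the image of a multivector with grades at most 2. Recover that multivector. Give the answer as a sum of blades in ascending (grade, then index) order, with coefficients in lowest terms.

Method: 1, rho(γ1), rho(γ2), rho(γ3) form a trace-orthogonal basis of the 2x2 complex matrices (tr(X Y) = 2 if X = Y, else 0), so M = m0*1 + m1*rho(γ1) + m2*rho(γ2) + m3*rho(γ3) with m0 = tr(M)/2 = 0, m1 = tr(M rho(γ1))/2 = 1/2, m2 = tr(M rho(γ2))/2 = -6*I/5, m3 = tr(M rho(γ3))/2 = -3/4 + I/3.
Multiplying table entries, the bivector images are rho(γ12) = I*rho(γ3), rho(γ13) = -I*rho(γ2), rho(γ23) = I*rho(γ1); with real blade coefficients the real parts of m0..m3 are the coefficients of 1, γ1, γ2, γ3 and the imaginary parts give the bivectors (γ23: Im m1, γ13: -Im m2, γ12: Im m3).
Answer: 1/2*γ1 - 3/4*γ3 + 1/3*γ12 + 6/5*γ13


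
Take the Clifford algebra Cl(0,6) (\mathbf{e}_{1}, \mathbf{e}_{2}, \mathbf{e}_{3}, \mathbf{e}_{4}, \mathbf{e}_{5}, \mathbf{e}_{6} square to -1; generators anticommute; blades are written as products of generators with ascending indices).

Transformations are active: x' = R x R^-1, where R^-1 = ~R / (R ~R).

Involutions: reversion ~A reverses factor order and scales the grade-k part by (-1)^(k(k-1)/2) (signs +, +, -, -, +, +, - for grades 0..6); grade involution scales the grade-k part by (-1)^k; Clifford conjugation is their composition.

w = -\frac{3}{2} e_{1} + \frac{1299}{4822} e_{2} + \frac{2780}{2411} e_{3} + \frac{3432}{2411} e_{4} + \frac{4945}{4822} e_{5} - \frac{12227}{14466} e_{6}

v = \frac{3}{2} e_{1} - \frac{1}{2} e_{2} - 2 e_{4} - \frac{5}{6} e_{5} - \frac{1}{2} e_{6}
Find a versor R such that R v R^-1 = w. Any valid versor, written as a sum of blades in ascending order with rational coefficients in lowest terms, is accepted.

Reasoning: v^2 = w^2 = -\frac{67}{9} since conjugation preserves the quadratic form; R = v + w = -\frac{556}{2411} e_{2} + \frac{2780}{2411} e_{3} - \frac{1390}{2411} e_{4} + \frac{1390}{7233} e_{5} - \frac{9730}{7233} e_{6} is then valid when invertible, keeping its own part and reversing (v - w)/2.
Answer: -\frac{556}{2411} e_{2} + \frac{2780}{2411} e_{3} - \frac{1390}{2411} e_{4} + \frac{1390}{7233} e_{5} - \frac{9730}{7233} e_{6}


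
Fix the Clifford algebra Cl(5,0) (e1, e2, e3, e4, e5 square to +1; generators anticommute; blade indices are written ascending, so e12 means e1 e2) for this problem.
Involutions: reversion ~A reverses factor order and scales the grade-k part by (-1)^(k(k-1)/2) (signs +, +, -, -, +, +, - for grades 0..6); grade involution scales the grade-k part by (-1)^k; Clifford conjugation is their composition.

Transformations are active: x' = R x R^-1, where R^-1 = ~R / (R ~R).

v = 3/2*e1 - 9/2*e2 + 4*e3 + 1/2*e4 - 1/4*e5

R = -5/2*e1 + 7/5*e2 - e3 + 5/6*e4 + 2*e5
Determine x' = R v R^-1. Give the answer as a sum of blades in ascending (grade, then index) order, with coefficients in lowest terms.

~R = -5/2*e1 + 7/5*e2 - e3 + 5/6*e4 + 2*e5, and R ~R = 6257/450, so R^-1 = ~R / (6257/450).
R v = -212/15 + 183/20*e12 - 17/2*e13 - 5/2*e14 - 19/8*e15 + 11/10*e23 + 89/20*e24 + 173/20*e25 - 23/6*e34 - 31/4*e35 - 29/24*e45
Answer: 44829/12514*e1 + 20697/12514*e2 - 12308/6257*e3 - 27457/12514*e4 - 95503/25028*e5


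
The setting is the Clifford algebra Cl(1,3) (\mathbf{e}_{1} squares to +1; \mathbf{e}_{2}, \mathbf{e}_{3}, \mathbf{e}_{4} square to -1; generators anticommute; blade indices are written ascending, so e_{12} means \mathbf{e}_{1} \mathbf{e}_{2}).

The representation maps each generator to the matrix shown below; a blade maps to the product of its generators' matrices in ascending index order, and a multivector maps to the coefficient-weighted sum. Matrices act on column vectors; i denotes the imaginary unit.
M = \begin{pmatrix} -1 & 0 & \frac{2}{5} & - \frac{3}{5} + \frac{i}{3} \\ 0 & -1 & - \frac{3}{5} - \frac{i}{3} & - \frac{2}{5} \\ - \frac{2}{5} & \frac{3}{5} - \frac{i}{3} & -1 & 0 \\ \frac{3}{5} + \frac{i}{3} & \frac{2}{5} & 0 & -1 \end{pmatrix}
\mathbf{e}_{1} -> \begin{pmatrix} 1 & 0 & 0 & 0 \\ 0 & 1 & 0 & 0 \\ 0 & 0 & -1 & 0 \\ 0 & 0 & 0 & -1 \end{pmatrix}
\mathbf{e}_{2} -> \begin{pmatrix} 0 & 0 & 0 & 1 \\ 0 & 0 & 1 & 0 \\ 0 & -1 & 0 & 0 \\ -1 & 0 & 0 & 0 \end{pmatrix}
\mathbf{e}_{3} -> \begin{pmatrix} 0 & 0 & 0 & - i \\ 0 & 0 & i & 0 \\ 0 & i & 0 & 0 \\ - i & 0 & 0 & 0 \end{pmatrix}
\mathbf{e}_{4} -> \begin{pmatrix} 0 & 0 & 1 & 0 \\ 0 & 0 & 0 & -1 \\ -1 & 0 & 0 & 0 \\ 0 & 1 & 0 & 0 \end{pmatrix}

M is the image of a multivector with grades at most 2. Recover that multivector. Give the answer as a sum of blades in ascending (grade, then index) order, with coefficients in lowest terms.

Method: the blade images are trace-orthogonal — tr(rho(e_A) rho(e_B)^-1) = 4 if A = B and 0 otherwise — and rho(e_A)^-1 = (e_A)^2 * rho(e_A) with (e_A)^2 = +1 or -1, so the coefficient of e_A in the preimage is (e_A)^2 * tr(M rho(e_A))/4.
Nonzero projections over blades of grade <= 2: 1: (1)^2 = +1, tr(M 1) = -4, coefficient -1; e_{2}: (e_{2})^2 = -1, tr(M rho(e_{2})) = \frac{12}{5}, coefficient -\frac{3}{5}; e_{3}: (e_{3})^2 = -1, tr(M rho(e_{3})) = \frac{4}{3}, coefficient -\frac{1}{3}; e_{4}: (e_{4})^2 = -1, tr(M rho(e_{4})) = - \frac{8}{5}, coefficient \frac{2}{5}. Every other blade of grade <= 2 projects to 0.
Answer: -1 - \frac{3}{5} e_{2} - \frac{1}{3} e_{3} + \frac{2}{5} e_{4}


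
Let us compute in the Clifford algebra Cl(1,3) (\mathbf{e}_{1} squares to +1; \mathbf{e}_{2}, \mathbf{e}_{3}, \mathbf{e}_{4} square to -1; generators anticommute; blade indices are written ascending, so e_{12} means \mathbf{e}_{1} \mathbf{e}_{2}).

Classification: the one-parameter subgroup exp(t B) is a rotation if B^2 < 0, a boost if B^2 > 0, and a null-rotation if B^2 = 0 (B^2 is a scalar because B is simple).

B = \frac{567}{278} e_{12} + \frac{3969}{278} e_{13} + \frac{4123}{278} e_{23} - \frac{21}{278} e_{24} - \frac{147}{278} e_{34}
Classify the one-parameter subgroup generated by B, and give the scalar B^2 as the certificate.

B^2 term by term: the squares give (\frac{567}{278})^2*(e_{12})^2 + (\frac{3969}{278})^2*(e_{13})^2 + (\frac{4123}{278})^2*(e_{23})^2 + (-\frac{21}{278})^2*(e_{24})^2 + (-\frac{147}{278})^2*(e_{34})^2 = \frac{321489}{77284}*(+1) + \frac{15752961}{77284}*(+1) + \frac{16999129}{77284}*(-1) + \frac{441}{77284}*(-1) + \frac{21609}{77284}*(-1) = -\frac{49}{4} (each basis 2-blade squares to minus the product of its generators' squares); cross terms between blades sharing an index anticommute and cancel; the commuting (index-disjoint) pairs give grade-4 terms 2*c*c'*(blade product), which cancel blade by blade — e_{1234}: -\frac{83349}{38642} + \frac{83349}{38642} = 0 — confirming B is simple. So B^2 = -\frac{49}{4}.
Answer: rotation, certificate B^2 = -\frac{49}{4}. The class reads off the invariant scalar -\frac{49}{4} directly.


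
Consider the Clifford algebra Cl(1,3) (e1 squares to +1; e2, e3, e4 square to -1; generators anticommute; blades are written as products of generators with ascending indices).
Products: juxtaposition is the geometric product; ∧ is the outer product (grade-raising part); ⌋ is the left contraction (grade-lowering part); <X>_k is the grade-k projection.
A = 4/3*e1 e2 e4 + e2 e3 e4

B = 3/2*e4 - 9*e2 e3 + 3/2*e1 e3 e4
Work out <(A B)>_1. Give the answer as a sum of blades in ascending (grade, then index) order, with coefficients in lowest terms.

step 1: 9*e4 - 1/2*e1 e2 + 1/2*e2 e3 + 12*e1 e3 e4
step 2: 9*e4
Answer: 9*e4


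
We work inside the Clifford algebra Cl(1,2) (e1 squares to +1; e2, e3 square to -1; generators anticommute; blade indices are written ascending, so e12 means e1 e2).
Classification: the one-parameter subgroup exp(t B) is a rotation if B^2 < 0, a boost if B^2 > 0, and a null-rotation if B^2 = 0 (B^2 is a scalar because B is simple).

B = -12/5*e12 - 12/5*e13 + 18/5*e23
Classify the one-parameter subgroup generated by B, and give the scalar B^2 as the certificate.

B^2 term by term: the squares give (-12/5)^2*(e12)^2 + (-12/5)^2*(e13)^2 + (18/5)^2*(e23)^2 = 144/25*(+1) + 144/25*(+1) + 324/25*(-1) = -36/25 (each basis 2-blade squares to minus the product of its generators' squares); cross terms between blades sharing an index anticommute and cancel. So B^2 = -36/25.
Answer: rotation, certificate B^2 = -36/25. The class reads off the invariant scalar -36/25 directly.


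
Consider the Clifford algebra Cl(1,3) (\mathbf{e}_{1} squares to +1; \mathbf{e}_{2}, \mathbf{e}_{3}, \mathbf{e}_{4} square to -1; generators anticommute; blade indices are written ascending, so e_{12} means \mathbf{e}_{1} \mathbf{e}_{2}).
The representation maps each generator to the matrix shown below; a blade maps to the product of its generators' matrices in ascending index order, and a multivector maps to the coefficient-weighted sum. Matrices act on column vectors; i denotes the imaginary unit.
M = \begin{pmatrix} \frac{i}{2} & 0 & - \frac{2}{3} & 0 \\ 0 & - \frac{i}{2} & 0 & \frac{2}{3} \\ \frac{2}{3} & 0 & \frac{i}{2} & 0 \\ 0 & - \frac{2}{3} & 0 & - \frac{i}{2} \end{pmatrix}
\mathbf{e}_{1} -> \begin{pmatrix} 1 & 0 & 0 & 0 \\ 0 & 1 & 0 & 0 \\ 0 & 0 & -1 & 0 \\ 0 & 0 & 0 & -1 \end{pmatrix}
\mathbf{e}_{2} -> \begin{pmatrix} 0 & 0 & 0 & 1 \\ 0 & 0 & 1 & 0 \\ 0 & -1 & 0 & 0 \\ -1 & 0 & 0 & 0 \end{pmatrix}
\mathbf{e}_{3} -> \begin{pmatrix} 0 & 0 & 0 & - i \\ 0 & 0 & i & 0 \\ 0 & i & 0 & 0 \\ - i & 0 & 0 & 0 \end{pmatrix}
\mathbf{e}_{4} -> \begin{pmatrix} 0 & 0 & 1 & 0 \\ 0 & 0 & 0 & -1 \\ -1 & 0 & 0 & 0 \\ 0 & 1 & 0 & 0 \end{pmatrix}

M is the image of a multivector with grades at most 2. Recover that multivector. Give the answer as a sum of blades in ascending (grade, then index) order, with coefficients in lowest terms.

Method: the blade images are trace-orthogonal — tr(rho(e_A) rho(e_B)^-1) = 4 if A = B and 0 otherwise — and rho(e_A)^-1 = (e_A)^2 * rho(e_A) with (e_A)^2 = +1 or -1, so the coefficient of e_A in the preimage is (e_A)^2 * tr(M rho(e_A))/4.
Nonzero projections over blades of grade <= 2: e_{4}: (e_{4})^2 = -1, tr(M rho(e_{4})) = \frac{8}{3}, coefficient -\frac{2}{3}; e_{23}: (e_{23})^2 = -1, tr(M rho(e_{23})) = 2, coefficient -\frac{1}{2}. Every other blade of grade <= 2 projects to 0.
Answer: -\frac{2}{3} e_{4} - \frac{1}{2} e_{23}


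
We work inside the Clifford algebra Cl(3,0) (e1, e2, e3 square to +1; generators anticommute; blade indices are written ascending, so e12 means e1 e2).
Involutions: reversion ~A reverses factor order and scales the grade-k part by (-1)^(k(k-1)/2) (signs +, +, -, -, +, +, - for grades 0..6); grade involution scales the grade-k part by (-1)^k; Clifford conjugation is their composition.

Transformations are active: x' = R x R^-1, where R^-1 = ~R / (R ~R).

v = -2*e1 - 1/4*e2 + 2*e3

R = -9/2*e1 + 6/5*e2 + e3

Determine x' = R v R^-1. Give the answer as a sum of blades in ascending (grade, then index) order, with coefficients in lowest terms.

~R = -9/2*e1 + 6/5*e2 + e3, and R ~R = 2269/100, so R^-1 = ~R / (2269/100).
R v = 107/10 + 141/40*e12 - 7*e13 + 53/20*e23
Answer: -5092/2269*e1 + 12541/9076*e2 - 2398/2269*e3


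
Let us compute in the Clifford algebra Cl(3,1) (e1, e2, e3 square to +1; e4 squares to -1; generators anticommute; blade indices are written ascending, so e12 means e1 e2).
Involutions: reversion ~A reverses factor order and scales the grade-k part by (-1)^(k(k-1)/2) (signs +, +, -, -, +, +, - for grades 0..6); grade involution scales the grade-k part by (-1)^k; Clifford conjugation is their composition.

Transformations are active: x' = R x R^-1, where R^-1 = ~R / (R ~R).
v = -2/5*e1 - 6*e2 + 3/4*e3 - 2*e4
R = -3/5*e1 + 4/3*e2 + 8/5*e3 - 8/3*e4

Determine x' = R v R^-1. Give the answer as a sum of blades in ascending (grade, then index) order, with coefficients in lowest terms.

~R = -3/5*e1 + 4/3*e2 + 8/5*e3 - 8/3*e4, and R ~R = -181/75, so R^-1 = ~R / (-181/75).
R v = -892/75 + 62/15*e12 + 19/100*e13 + 2/15*e14 + 53/5*e23 - 56/3*e24 - 6/5*e34
Answer: -998/181*e1 + 10394/543*e2 + 54373/3620*e3 - 13186/543*e4


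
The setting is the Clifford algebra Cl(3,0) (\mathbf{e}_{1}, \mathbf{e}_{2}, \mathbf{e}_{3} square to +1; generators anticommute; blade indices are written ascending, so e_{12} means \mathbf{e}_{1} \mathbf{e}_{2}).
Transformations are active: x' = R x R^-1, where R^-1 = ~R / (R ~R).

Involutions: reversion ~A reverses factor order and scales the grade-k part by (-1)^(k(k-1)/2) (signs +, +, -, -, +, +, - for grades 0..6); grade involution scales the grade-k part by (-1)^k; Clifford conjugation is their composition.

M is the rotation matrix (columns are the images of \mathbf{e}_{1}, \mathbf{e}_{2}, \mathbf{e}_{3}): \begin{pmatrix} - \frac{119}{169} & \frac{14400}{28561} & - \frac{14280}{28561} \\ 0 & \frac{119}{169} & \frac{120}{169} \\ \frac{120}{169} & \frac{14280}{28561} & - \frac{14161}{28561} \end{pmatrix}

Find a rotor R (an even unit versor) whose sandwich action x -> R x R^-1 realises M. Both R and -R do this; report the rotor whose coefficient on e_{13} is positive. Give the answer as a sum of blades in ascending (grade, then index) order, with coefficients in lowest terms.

Method: write R = a + b12*e_{12} + b13*e_{13} + b23*e_{23} with a^2 + b12^2 + b13^2 + b23^2 = 1 (so R^-1 = ~R). Expanding the columns R e_j ~R gives tr M = 4a^2 - 1 and, from the antisymmetric part, M21 - M12 = -4a*b12, M13 - M31 = 4a*b13, M32 - M23 = -4a*b23.
Here tr M = -\frac{14161}{28561}, so a^2 = (1 + tr M)/4 = \frac{3600}{28561} and a = ±\frac{60}{169}. Taking a = \frac{60}{169}: M21 - M12 = -\frac{14400}{28561}, M13 - M31 = -\frac{34560}{28561}, M32 - M23 = -\frac{6000}{28561}, giving b12 = \frac{60}{169}, b13 = -\frac{144}{169}, b23 = \frac{25}{169}, i.e. R = \frac{60}{169} + \frac{60}{169} e_{12} - \frac{144}{169} e_{13} + \frac{25}{169} e_{23}.
Its e_{13} coefficient is negative, so report the other preimage -R.
Answer: -\frac{60}{169} - \frac{60}{169} e_{12} + \frac{144}{169} e_{13} - \frac{25}{169} e_{23}. Sheet selection: the two-to-one cover makes ±R indistinguishable at the matrix level (trace -\frac{14161}{28561}), so uniqueness comes from the required sign on e_{13}.


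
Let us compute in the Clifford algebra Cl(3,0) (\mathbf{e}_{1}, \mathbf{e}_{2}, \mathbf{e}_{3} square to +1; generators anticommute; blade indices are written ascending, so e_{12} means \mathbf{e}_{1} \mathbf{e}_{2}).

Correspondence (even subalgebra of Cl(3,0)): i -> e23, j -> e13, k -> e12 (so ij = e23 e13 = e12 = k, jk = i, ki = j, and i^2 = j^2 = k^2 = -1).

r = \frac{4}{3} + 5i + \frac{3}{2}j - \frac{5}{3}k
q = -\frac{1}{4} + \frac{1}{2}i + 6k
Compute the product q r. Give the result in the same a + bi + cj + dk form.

In blades: q = -\frac{1}{4} + 6 e_{12} + \frac{1}{2} e_{23}, r = \frac{4}{3} - \frac{5}{3} e_{12} + \frac{3}{2} e_{13} + 5 e_{23}.
Distribute q over r term by term (generator squares from the signature, products reordered to ascending indices): (-\frac{1}{4})*r = -\frac{1}{3} + \frac{5}{12} e_{12} - \frac{3}{8} e_{13} - \frac{5}{4} e_{23}; (6 e_{12})*r = 10 + 8 e_{12} + 30 e_{13} - 9 e_{23}; (\frac{1}{2} e_{23})*r = -\frac{5}{2} + \frac{3}{4} e_{12} + \frac{5}{6} e_{13} + \frac{2}{3} e_{23}.
Sum: \frac{43}{6} + \frac{55}{6} e_{12} + \frac{731}{24} e_{13} - \frac{115}{12} e_{23}; translating back through the correspondence:
Answer: \frac{43}{6} - \frac{115}{12}i + \frac{731}{24}j + \frac{55}{6}k


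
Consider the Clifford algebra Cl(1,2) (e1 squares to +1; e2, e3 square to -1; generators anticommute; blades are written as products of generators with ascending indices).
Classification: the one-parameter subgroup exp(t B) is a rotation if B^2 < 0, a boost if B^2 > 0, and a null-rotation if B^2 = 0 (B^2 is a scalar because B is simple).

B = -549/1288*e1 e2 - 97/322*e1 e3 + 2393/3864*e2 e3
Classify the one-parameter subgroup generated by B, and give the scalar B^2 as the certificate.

B^2 term by term: the squares give (-549/1288)^2*(e1 e2)^2 + (-97/322)^2*(e1 e3)^2 + (2393/3864)^2*(e2 e3)^2 = 301401/1658944*(+1) + 9409/103684*(+1) + 5726449/14930496*(-1) = -1/9 (each basis 2-blade squares to minus the product of its generators' squares); cross terms between blades sharing an index anticommute and cancel. So B^2 = -1/9.
Answer: rotation, certificate B^2 = -1/9. B^2 = -1/9 is basis-independent, so its sign is the whole story.


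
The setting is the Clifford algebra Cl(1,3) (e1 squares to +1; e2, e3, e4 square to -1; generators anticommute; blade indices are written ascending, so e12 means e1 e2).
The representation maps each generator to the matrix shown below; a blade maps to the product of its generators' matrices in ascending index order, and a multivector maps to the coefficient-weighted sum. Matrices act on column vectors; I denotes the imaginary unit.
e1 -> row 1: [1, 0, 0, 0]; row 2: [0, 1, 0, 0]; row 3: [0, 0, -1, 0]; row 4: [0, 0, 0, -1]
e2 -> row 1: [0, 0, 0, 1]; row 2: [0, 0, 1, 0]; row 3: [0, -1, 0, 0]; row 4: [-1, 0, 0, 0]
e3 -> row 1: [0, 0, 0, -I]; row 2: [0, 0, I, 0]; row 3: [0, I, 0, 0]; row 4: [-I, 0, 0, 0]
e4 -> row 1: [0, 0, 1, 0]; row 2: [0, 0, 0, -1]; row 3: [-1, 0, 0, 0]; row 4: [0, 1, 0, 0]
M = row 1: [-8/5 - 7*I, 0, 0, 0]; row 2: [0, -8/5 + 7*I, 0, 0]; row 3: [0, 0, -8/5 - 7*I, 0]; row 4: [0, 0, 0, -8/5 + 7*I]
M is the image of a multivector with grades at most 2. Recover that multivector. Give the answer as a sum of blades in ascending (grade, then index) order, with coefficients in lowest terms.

Method: the blade images are trace-orthogonal — tr(rho(e_A) rho(e_B)^-1) = 4 if A = B and 0 otherwise — and rho(e_A)^-1 = (e_A)^2 * rho(e_A) with (e_A)^2 = +1 or -1, so the coefficient of e_A in the preimage is (e_A)^2 * tr(M rho(e_A))/4.
Nonzero projections over blades of grade <= 2: 1: (1)^2 = +1, tr(M 1) = -32/5, coefficient -8/5; e23: (e23)^2 = -1, tr(M rho(e23)) = -28, coefficient 7. Every other blade of grade <= 2 projects to 0.
Answer: -8/5 + 7*e23


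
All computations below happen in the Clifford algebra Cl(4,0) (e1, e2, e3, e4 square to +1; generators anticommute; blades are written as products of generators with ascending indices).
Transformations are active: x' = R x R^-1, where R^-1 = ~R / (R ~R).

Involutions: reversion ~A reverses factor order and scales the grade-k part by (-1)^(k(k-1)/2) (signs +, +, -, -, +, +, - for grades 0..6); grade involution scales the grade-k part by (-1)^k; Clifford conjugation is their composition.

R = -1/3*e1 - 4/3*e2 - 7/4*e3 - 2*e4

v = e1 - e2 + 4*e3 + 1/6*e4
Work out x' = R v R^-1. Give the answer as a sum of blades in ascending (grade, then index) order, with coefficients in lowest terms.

~R = -1/3*e1 - 4/3*e2 - 7/4*e3 - 2*e4, and R ~R = 1289/144, so R^-1 = ~R / (1289/144).
R v = -19/3 + 5/3*e1 e2 + 5/12*e1 e3 + 35/18*e1 e4 - 85/12*e2 e3 - 20/9*e2 e4 + 185/24*e3 e4
Answer: -681/1289*e1 + 3721/1289*e2 - 1964/1289*e3 + 20599/7734*e4


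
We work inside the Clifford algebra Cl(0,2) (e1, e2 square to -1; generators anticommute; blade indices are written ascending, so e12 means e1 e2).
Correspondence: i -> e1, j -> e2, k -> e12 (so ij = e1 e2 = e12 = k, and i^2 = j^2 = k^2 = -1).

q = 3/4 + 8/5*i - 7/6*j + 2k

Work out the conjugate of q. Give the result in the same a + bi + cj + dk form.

In blades: q = 3/4 + 8/5*e1 - 7/6*e2 + 2*e12.
Conjugation here is Clifford conjugation: the scalar is fixed and the grade-1 and grade-2 blades all flip sign, giving 3/4 - 8/5*e1 + 7/6*e2 - 2*e12; translating back:
Answer: 3/4 - 8/5*i + 7/6*j - 2k


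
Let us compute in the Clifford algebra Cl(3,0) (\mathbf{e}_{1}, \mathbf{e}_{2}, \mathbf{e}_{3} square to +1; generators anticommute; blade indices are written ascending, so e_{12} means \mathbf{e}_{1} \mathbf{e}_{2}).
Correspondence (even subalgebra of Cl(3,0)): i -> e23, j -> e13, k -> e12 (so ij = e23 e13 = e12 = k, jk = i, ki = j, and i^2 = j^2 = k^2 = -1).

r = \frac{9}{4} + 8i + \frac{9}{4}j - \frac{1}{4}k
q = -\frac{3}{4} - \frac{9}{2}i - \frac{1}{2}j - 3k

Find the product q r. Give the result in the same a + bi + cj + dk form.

In blades: q = -\frac{3}{4} - 3 e_{12} - \frac{1}{2} e_{13} - \frac{9}{2} e_{23}, r = \frac{9}{4} - \frac{1}{4} e_{12} + \frac{9}{4} e_{13} + 8 e_{23}.
Distribute q over r term by term (generator squares from the signature, products reordered to ascending indices): (-\frac{3}{4})*r = -\frac{27}{16} + \frac{3}{16} e_{12} - \frac{27}{16} e_{13} - 6 e_{23}; (-3 e_{12})*r = -\frac{3}{4} - \frac{27}{4} e_{12} - 24 e_{13} + \frac{27}{4} e_{23}; (-\frac{1}{2} e_{13})*r = \frac{9}{8} + 4 e_{12} - \frac{9}{8} e_{13} + \frac{1}{8} e_{23}; (-\frac{9}{2} e_{23})*r = 36 - \frac{81}{8} e_{12} - \frac{9}{8} e_{13} - \frac{81}{8} e_{23}.
Sum: \frac{555}{16} - \frac{203}{16} e_{12} - \frac{447}{16} e_{13} - \frac{37}{4} e_{23}; translating back through the correspondence:
Answer: \frac{555}{16} - \frac{37}{4}i - \frac{447}{16}j - \frac{203}{16}k


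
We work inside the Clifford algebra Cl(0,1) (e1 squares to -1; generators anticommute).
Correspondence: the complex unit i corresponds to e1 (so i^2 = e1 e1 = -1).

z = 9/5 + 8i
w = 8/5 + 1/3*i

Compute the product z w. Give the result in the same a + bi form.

In blades: z = 9/5 + 8*e1, w = 8/5 + 1/3*e1.
Distribute z over w term by term (generator squares from the signature, products reordered to ascending indices): (9/5)*w = 72/25 + 3/5*e1; (8*e1)*w = -8/3 + 64/5*e1.
Sum: 16/75 + 67/5*e1; translating back through the correspondence:
Answer: 16/75 + 67/5*i


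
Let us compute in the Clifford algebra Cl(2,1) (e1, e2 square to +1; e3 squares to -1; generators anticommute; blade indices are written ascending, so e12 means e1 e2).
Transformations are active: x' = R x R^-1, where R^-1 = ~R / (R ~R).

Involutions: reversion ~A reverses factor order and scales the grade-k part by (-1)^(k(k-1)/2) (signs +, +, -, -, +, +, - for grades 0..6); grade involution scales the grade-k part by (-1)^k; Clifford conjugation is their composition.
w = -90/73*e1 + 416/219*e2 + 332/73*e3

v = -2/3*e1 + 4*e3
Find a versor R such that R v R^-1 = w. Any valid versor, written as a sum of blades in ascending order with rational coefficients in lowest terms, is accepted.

R = v + w = -416/219*e1 + 416/219*e2 + 624/73*e3 works: the equal norms (-140/9) guarantee its sandwich swaps v into w.
Answer: -416/219*e1 + 416/219*e2 + 624/73*e3


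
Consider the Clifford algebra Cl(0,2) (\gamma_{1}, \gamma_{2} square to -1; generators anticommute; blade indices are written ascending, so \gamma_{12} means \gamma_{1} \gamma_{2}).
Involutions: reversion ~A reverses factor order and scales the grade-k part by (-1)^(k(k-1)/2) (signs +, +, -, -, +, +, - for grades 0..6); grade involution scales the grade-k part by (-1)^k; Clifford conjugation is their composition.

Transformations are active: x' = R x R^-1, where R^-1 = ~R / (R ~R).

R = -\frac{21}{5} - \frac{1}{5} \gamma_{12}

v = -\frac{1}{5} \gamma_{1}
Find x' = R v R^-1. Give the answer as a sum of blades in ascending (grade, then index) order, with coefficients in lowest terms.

~R = -\frac{21}{5} + \frac{1}{5} \gamma_{12}, and R ~R = \frac{442}{25}, so R^-1 = ~R / (\frac{442}{25}).
R v = \frac{21}{25} \gamma_{1} + \frac{1}{25} \gamma_{2}
Answer: -\frac{44}{221} \gamma_{1} - \frac{21}{1105} \gamma_{2}


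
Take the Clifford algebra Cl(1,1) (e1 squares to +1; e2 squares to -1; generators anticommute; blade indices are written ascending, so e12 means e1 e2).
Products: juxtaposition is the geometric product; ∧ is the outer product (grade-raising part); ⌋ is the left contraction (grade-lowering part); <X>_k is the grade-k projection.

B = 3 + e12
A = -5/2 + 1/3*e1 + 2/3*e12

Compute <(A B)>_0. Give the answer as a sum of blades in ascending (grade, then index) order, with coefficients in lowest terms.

step 1: -41/6 + e1 + 1/3*e2 - 1/2*e12
step 2: -41/6
Answer: -41/6


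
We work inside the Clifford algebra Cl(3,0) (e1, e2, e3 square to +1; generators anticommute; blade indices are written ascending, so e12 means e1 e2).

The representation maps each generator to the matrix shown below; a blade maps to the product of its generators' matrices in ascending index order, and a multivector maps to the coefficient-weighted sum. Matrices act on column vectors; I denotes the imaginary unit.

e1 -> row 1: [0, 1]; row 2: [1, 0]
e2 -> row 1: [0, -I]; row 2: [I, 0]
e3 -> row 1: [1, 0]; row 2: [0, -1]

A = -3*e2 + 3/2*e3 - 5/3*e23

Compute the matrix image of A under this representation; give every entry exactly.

Bivector images (products of the table entries): rho(e23) = rho(e2)rho(e3) = row 1: [0, I]; row 2: [I, 0].
M = (-3)*rho(e2) + (3/2)*rho(e3) + (-5/3)*rho(e23), summed entrywise:
Answer: row 1: [3/2, 4*I/3]; row 2: [-14*I/3, -3/2]


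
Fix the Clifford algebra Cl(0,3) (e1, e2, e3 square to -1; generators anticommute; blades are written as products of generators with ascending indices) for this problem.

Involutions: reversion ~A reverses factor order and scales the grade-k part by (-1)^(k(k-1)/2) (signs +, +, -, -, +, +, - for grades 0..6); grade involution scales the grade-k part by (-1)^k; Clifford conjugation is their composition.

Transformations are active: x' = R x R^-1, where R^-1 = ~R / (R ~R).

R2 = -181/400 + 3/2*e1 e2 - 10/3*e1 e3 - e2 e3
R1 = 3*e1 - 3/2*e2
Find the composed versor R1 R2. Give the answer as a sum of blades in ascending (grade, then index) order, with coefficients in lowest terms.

Distribute over the terms of R1 (each basis-blade product reordered to ascending indices, repeated generators contracted through their squares):
(3*e1) R2 = -543/400*e1 - 9/2*e2 + 10*e3 - 3*e1 e2 e3
(-3/2*e2) R2 = -9/4*e1 + 543/800*e2 - 3/2*e3 - 5*e1 e2 e3
Summing the partial products and collecting blades:
Answer: -1443/400*e1 - 3057/800*e2 + 17/2*e3 - 8*e1 e2 e3


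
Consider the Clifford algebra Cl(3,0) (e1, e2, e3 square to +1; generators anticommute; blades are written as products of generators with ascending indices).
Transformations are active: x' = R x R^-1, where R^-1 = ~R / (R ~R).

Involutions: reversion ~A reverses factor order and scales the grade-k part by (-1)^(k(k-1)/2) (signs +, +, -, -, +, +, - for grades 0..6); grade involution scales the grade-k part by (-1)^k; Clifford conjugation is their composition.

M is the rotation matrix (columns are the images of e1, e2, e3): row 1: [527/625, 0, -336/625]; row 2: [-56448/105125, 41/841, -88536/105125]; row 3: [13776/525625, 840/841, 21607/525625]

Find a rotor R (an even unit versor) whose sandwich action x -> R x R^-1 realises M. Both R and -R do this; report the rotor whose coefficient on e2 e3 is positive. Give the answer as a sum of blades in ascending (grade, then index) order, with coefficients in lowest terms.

Method: write R = a + b12*e1 e2 + b13*e1 e3 + b23*e2 e3 with a^2 + b12^2 + b13^2 + b23^2 = 1 (so R^-1 = ~R). Expanding the columns R e_j ~R gives tr M = 4a^2 - 1 and, from the antisymmetric part, M21 - M12 = -4a*b12, M13 - M31 = 4a*b13, M32 - M23 = -4a*b23.
Here tr M = 490439/525625, so a^2 = (1 + tr M)/4 = 254016/525625 and a = ±504/725. Taking a = 504/725: M21 - M12 = -56448/105125, M13 - M31 = -296352/525625, M32 - M23 = 193536/105125, giving b12 = 28/145, b13 = -147/725, b23 = -96/145, i.e. R = 504/725 + 28/145*e1 e2 - 147/725*e1 e3 - 96/145*e2 e3.
Its e2 e3 coefficient is negative, so report the other preimage -R.
Answer: -504/725 - 28/145*e1 e2 + 147/725*e1 e3 + 96/145*e2 e3. Sheet selection: the two-to-one cover makes ±R indistinguishable at the matrix level (trace 490439/525625), so uniqueness comes from the required sign on e2 e3.
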